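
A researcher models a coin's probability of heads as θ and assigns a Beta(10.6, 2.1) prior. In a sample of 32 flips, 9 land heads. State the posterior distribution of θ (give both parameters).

The binomial likelihood is conjugate to the Beta prior: with 9 successes and 23 failures, the posterior is Beta(10.6+9, 2.1+23) = Beta(19.6, 25.1).

Posterior: Beta(19.6, 25.1)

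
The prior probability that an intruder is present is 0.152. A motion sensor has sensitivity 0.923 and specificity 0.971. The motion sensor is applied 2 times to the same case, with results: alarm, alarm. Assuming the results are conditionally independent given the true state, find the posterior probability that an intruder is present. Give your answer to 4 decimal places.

Posterior P(H) ≈ 0.9945

Let H be the event that an intruder is present; start with P(H) = 0.152. P('alarm'|H) = 0.923, P('alarm'|¬H) = 0.029.
Update on result 1 ('alarm'): P(H) ← 0.923·0.1520 / (0.923·0.1520 + 0.029·0.8480) = 0.14030/0.16489 = 0.8509.
Update on result 2 ('alarm'): P(H) ← 0.923·0.8509 / (0.923·0.8509 + 0.029·0.1491) = 0.78534/0.78967 = 0.9945.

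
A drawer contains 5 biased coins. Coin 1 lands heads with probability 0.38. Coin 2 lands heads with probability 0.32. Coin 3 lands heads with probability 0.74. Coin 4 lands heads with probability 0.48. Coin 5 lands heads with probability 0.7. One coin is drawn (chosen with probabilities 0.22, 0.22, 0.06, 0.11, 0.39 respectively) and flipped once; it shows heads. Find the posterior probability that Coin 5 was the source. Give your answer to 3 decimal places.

Posterior probability ≈ 0.521

P(heads|C1) = 0.38; P(heads|C2) = 0.32; P(heads|C3) = 0.74; P(heads|C4) = 0.48; P(heads|C5) = 0.7.
Prior × likelihood for each source: 0.22·0.38=0.08360, 0.22·0.32=0.07040, 0.06·0.74=0.04440, 0.11·0.48=0.05280, 0.39·0.7=0.2730. Summing gives P(heads) = 0.52420.
P(Coin 5 | heads) = 0.2730 / 0.52420 = 0.521.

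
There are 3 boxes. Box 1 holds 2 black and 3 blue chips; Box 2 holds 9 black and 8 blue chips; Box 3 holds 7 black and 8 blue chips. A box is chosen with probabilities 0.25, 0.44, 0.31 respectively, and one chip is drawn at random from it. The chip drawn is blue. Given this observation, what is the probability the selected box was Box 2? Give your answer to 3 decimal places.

P(blue|Box 1) = 0.6; P(blue|Box 2) = 0.4706; P(blue|Box 3) = 0.5333.
Prior × likelihood for each source: 0.25·0.6=0.1500, 0.44·0.4706=0.2071, 0.31·0.5333=0.1653. Summing gives P(blue) = 0.52239.
P(Box 2 | blue) = 0.2071 / 0.52239 = 0.396.

Posterior probability ≈ 0.396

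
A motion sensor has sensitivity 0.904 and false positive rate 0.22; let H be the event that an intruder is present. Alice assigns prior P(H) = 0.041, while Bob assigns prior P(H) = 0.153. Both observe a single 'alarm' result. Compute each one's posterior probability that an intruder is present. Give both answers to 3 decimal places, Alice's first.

P('+'|H) = 0.904, P('+'|¬H) = 0.22.
Alice: numerator 0.904·0.041 = 0.037064; evidence = 0.037064+0.22·0.959 = 0.24804; posterior = 0.149.
Bob: numerator 0.904·0.153 = 0.13831; evidence = 0.13831+0.22·0.847 = 0.32465; posterior = 0.426.

Alice: 0.149; Bob: 0.426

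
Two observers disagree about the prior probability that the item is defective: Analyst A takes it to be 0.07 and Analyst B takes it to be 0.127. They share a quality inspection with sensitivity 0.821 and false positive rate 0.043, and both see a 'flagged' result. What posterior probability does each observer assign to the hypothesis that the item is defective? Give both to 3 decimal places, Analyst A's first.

P('+'|H) = 0.821, P('+'|¬H) = 0.043.
Analyst A: numerator 0.821·0.07 = 0.057470; evidence = 0.057470+0.043·0.93 = 0.097460; posterior = 0.590.
Analyst B: numerator 0.821·0.127 = 0.10427; evidence = 0.10427+0.043·0.873 = 0.14181; posterior = 0.735.

Analyst A: 0.590; Analyst B: 0.735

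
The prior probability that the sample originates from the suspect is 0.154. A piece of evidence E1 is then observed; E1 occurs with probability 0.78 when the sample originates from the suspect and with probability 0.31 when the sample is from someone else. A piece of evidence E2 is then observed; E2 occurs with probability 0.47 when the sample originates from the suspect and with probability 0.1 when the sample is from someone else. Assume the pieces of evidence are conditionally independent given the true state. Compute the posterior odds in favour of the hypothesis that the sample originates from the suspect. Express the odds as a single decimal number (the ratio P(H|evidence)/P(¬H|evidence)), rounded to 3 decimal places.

Prior odds = 0.154/(1−0.154) = 0.18203.
Likelihood ratio for E1 = 0.78/0.31 = 2.5161.
Likelihood ratio for E2 = 0.47/0.1 = 4.7000.
Posterior odds = prior odds × LR₁ × LR₂ = 2.1527.

Posterior odds ≈ 2.153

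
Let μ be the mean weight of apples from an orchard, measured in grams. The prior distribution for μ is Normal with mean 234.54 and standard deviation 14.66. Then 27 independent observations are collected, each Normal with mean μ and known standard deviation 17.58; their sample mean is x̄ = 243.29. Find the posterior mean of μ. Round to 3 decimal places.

With known σ, the Normal prior is conjugate. Weight on the data is w = (n/σ²)/(n/σ² + 1/τ₀²) = 0.0873627/(0.0873627+0.00465299) = 0.94943.
Posterior mean = w·x̄ + (1−w)·μ₀ = 0.94943·243.29 + 0.050567·234.54 = 242.848.

Posterior mean ≈ 242.848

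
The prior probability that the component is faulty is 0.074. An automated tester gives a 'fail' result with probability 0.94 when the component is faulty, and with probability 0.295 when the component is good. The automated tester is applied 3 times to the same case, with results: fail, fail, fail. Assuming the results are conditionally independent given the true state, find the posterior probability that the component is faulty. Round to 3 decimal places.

Let H be the event that the component is faulty; start with P(H) = 0.074. P('fail'|H) = 0.94, P('fail'|¬H) = 0.295.
Update on result 1 ('fail'): P(H) ← 0.94·0.0740 / (0.94·0.0740 + 0.295·0.9260) = 0.069560/0.34273 = 0.2030.
Update on result 2 ('fail'): P(H) ← 0.94·0.2030 / (0.94·0.2030 + 0.295·0.7970) = 0.19078/0.42591 = 0.4479.
Update on result 3 ('fail'): P(H) ← 0.94·0.4479 / (0.94·0.4479 + 0.295·0.5521) = 0.42106/0.58392 = 0.7211.

Posterior P(H) ≈ 0.721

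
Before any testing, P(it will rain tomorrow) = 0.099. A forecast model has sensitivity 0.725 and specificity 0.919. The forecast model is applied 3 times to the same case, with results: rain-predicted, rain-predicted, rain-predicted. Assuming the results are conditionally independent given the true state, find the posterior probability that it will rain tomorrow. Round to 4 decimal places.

Posterior P(H) ≈ 0.9875

With H the event that it will rain tomorrow, the joint likelihood of the observed sequence is P(data|H) = 0.725·0.725·0.725 = 0.38108 and P(data|¬H) = 0.081·0.081·0.081 = 0.00053144.
Bayes: P(H|data) = 0.099·0.38108 / (0.099·0.38108 + 0.901·0.00053144) = 0.037727/0.038206 = 0.9875.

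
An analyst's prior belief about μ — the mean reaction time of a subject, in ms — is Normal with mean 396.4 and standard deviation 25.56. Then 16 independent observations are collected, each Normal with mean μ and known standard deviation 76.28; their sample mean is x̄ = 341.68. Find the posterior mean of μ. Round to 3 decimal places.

Prior precision 1/τ₀² = 1/25.56² = 0.00153066; data precision n/σ² = 16/76.28² = 0.00274978.
Posterior precision = 0.00153066 + 0.00274978 = 0.00428044.
Posterior mean = (0.00153066·396.4 + 0.00274978·341.68) / 0.00428044 = 361.248.

Posterior mean ≈ 361.248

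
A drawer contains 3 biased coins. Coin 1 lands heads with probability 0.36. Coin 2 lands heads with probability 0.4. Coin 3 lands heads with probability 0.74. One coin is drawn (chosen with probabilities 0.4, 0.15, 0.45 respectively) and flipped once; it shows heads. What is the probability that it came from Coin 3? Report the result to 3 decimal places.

Posterior probability ≈ 0.620

Tabulate prior·likelihood by source: [1] prior 0.4, lik 0.36, product 0.1440; [2] prior 0.15, lik 0.4, product 0.06000; [3] prior 0.45, lik 0.74, product 0.3330.
Normalizing constant = 0.53700; the posterior for Coin 3 is its product over the sum, 0.3330/0.53700 = 0.620.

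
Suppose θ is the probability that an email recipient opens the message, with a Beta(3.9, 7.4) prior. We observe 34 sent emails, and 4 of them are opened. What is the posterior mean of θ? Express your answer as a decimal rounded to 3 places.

Posterior mean ≈ 0.174

Observing 4 successes and 30 failures updates Beta(3.9, 7.4) by adding the success and failure counts to the two shape parameters: α = 3.9+4 = 7.9, β = 7.4+30 = 37.4.
Posterior mean = α/(α+β) = 7.9/45.3 = 0.174.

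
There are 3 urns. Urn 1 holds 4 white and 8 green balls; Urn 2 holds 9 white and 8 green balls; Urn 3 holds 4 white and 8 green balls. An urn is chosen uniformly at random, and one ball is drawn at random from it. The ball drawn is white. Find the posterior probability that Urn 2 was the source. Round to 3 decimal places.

Posterior probability ≈ 0.443

P(white|Urn 1) = 0.3333; P(white|Urn 2) = 0.5294; P(white|Urn 3) = 0.3333.
Prior × likelihood for each source: 0.333333·0.3333=0.1111, 0.333333·0.5294=0.1765, 0.333333·0.3333=0.1111. Summing gives P(white) = 0.39869.
P(Urn 2 | white) = 0.1765 / 0.39869 = 0.443.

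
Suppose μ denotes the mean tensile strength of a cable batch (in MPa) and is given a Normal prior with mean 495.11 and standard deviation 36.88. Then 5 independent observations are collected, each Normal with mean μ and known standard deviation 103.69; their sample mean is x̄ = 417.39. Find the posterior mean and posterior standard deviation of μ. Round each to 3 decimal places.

Posterior mean ≈ 464.997; posterior SD ≈ 28.864

Prior precision 1/τ₀² = 1/36.88² = 0.00073522; data precision n/σ² = 5/103.69² = 0.00046505.
Posterior precision = 0.00073522 + 0.00046505 = 0.00120027, giving posterior SD = 1/√0.00120027 = 28.864.
Posterior mean = (0.00073522·495.11 + 0.00046505·417.39) / 0.00120027 = 464.997.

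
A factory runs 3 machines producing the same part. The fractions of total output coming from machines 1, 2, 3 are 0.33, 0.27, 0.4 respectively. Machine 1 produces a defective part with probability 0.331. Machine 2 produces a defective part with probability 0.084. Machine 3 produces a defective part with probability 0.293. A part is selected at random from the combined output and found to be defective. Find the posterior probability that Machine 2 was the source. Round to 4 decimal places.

Posterior probability ≈ 0.0910

Tabulate prior·likelihood by source: [1] prior 0.33, lik 0.331, product 0.1092; [2] prior 0.27, lik 0.084, product 0.02268; [3] prior 0.4, lik 0.293, product 0.1172.
Normalizing constant = 0.24911; the posterior for Machine 2 is its product over the sum, 0.02268/0.24911 = 0.0910.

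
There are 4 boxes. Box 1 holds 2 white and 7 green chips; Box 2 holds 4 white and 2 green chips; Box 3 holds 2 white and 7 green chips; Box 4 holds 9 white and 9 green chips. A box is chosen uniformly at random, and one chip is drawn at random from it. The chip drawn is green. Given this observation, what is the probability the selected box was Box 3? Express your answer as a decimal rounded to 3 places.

Tabulate prior·likelihood by source: [1] prior 0.25, lik 0.7778, product 0.1944; [2] prior 0.25, lik 0.3333, product 0.08333; [3] prior 0.25, lik 0.7778, product 0.1944; [4] prior 0.25, lik 0.5, product 0.1250.
Normalizing constant = 0.59722; the posterior for Box 3 is its product over the sum, 0.1944/0.59722 = 0.326.

Posterior probability ≈ 0.326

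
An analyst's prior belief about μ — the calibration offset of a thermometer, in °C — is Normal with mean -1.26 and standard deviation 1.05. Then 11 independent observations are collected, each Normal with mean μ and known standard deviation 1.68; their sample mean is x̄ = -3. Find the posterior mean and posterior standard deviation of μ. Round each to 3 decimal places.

Posterior mean ≈ -2.672; posterior SD ≈ 0.456

With known σ, the Normal prior is conjugate. Weight on the data is w = (n/σ²)/(n/σ² + 1/τ₀²) = 3.89739/(3.89739+0.907029) = 0.81121.
Posterior mean = w·x̄ + (1−w)·μ₀ = 0.81121·-3 + 0.18879·-1.26 = -2.672. Posterior variance = 1/(3.89739+0.907029) = 0.208142, so SD = 0.456.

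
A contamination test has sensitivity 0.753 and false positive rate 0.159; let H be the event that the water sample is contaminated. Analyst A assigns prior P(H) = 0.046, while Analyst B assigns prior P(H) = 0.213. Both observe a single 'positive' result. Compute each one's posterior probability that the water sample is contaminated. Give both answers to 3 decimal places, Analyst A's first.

Analyst A: 0.186; Analyst B: 0.562

P('+'|H) = 0.753, P('+'|¬H) = 0.159.
Analyst A: numerator 0.753·0.046 = 0.034638; evidence = 0.034638+0.159·0.954 = 0.18632; posterior = 0.186.
Analyst B: numerator 0.753·0.213 = 0.16039; evidence = 0.16039+0.159·0.787 = 0.28552; posterior = 0.562.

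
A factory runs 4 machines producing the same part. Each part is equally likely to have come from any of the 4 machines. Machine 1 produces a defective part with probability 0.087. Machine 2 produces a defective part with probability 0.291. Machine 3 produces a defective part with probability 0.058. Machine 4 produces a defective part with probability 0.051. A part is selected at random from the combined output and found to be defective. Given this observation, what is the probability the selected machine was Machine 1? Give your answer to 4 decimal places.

Posterior probability ≈ 0.1786

P(defective|M1) = 0.087; P(defective|M2) = 0.291; P(defective|M3) = 0.058; P(defective|M4) = 0.051.
Prior × likelihood for each source: 0.25·0.087=0.02175, 0.25·0.291=0.07275, 0.25·0.058=0.01450, 0.25·0.051=0.01275. Summing gives P(defective) = 0.12175.
P(Machine 1 | defective) = 0.02175 / 0.12175 = 0.1786.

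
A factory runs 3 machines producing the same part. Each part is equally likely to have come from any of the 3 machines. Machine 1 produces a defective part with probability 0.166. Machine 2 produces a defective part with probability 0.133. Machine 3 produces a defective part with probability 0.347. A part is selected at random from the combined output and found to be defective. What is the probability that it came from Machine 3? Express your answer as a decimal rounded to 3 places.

Posterior probability ≈ 0.537

Tabulate prior·likelihood by source: [1] prior 0.333333, lik 0.166, product 0.05533; [2] prior 0.333333, lik 0.133, product 0.04433; [3] prior 0.333333, lik 0.347, product 0.1157.
Normalizing constant = 0.21533; the posterior for Machine 3 is its product over the sum, 0.1157/0.21533 = 0.537.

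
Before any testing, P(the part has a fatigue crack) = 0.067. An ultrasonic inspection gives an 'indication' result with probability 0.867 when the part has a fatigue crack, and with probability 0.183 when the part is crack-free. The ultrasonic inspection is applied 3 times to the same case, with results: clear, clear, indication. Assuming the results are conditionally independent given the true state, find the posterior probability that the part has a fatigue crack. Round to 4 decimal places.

Let H be the event that the part has a fatigue crack; start with P(H) = 0.067. P('indication'|H) = 0.867, P('indication'|¬H) = 0.183.
Update on result 1 ('clear'): P(H) ← 0.133·0.0670 / (0.133·0.0670 + 0.817·0.9330) = 0.0089110/0.77117 = 0.0116.
Update on result 2 ('clear'): P(H) ← 0.133·0.0116 / (0.133·0.0116 + 0.817·0.9884) = 0.0015368/0.80910 = 0.0019.
Update on result 3 ('indication'): P(H) ← 0.867·0.0019 / (0.867·0.0019 + 0.183·0.9981) = 0.0016468/0.18430 = 0.0089.

Posterior P(H) ≈ 0.0089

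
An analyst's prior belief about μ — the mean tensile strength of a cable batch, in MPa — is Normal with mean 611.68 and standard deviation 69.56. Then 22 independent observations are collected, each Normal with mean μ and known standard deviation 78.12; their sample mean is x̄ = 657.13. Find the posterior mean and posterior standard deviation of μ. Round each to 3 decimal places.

With known σ, the Normal prior is conjugate. Weight on the data is w = (n/σ²)/(n/σ² + 1/τ₀²) = 0.00360494/(0.00360494+0.00020667) = 0.94578.
Posterior mean = w·x̄ + (1−w)·μ₀ = 0.94578·657.13 + 0.054222·611.68 = 654.666. Posterior variance = 1/(0.00360494+0.00020667) = 262.356, so SD = 16.197.

Posterior mean ≈ 654.666; posterior SD ≈ 16.197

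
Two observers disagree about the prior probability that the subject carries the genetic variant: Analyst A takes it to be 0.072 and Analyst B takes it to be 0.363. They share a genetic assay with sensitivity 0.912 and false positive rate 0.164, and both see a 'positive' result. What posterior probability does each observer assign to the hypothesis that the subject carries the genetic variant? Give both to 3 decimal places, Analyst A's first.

P('+'|H) = 0.912, P('+'|¬H) = 0.164.
Analyst A: numerator 0.912·0.072 = 0.065664; evidence = 0.065664+0.164·0.928 = 0.21786; posterior = 0.301.
Analyst B: numerator 0.912·0.363 = 0.33106; evidence = 0.33106+0.164·0.637 = 0.43552; posterior = 0.760.

Analyst A: 0.301; Analyst B: 0.760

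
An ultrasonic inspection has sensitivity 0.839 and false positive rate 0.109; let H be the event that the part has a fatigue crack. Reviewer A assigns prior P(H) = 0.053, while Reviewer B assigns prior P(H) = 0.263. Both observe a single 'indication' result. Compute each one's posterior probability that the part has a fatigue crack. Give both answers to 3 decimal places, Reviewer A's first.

Reviewer A: 0.301; Reviewer B: 0.733

The likelihood ratio for an 'indication' result is 0.839/0.109 = 7.6972.
Reviewer A: prior odds 0.053/0.947 = 0.055966; posterior odds 0.43079; posterior probability 0.301.
Reviewer B: prior odds 0.263/0.737 = 0.35685; posterior odds 2.7468; posterior probability 0.733.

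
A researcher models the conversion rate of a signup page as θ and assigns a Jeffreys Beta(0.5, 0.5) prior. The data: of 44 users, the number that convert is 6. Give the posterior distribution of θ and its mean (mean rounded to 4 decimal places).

The binomial likelihood is conjugate to the Beta prior: with 6 successes and 38 failures, the posterior is Beta(0.5+6, 0.5+38) = Beta(6.5, 38.5).
E[θ | data] = 6.5/(6.5+38.5) = 0.1444.

Posterior: Beta(6.5, 38.5); mean ≈ 0.1444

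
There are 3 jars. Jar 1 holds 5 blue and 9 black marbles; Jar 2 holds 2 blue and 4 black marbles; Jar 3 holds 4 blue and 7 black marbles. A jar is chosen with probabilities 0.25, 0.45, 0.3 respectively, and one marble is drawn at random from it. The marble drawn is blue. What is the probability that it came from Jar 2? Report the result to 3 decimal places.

Posterior probability ≈ 0.431

Tabulate prior·likelihood by source: [1] prior 0.25, lik 0.3571, product 0.08929; [2] prior 0.45, lik 0.3333, product 0.1500; [3] prior 0.3, lik 0.3636, product 0.1091.
Normalizing constant = 0.34838; the posterior for Jar 2 is its product over the sum, 0.1500/0.34838 = 0.431.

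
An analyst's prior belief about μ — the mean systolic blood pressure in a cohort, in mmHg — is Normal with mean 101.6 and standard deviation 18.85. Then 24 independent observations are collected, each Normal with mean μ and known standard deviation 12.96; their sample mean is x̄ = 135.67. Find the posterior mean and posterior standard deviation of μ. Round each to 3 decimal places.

With known σ, the Normal prior is conjugate. Weight on the data is w = (n/σ²)/(n/σ² + 1/τ₀²) = 0.142890/(0.142890+0.00281434) = 0.98068.
Posterior mean = w·x̄ + (1−w)·μ₀ = 0.98068·135.67 + 0.019315·101.6 = 135.012. Posterior variance = 1/(0.142890+0.00281434) = 6.86322, so SD = 2.620.

Posterior mean ≈ 135.012; posterior SD ≈ 2.620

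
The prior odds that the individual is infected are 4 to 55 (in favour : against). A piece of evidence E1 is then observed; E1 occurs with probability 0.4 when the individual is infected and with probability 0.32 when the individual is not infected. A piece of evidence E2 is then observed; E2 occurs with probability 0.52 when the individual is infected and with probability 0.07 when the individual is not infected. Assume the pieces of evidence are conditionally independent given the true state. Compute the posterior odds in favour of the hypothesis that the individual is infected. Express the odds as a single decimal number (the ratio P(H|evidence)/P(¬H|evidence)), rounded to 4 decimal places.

Posterior odds ≈ 0.6753

Prior odds = 4/55 = 0.072727. In log-odds, ln(0.072727) = -2.6210.
Add log likelihood ratios: ln(1.2500) + ln(7.4286) = 2.2285.
Posterior log-odds = -0.39256, so posterior odds = exp(-0.39256) = 0.67532.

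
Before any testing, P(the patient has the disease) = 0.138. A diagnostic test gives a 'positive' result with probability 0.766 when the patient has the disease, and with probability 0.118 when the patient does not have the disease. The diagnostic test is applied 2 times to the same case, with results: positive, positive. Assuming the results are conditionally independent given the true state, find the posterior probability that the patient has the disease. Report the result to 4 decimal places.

Let H be the event that the patient has the disease; start with P(H) = 0.138. P('positive'|H) = 0.766, P('positive'|¬H) = 0.118.
Update on result 1 ('positive'): P(H) ← 0.766·0.1380 / (0.766·0.1380 + 0.118·0.8620) = 0.10571/0.20742 = 0.5096.
Update on result 2 ('positive'): P(H) ← 0.766·0.5096 / (0.766·0.5096 + 0.118·0.4904) = 0.39037/0.44824 = 0.8709.

Posterior P(H) ≈ 0.8709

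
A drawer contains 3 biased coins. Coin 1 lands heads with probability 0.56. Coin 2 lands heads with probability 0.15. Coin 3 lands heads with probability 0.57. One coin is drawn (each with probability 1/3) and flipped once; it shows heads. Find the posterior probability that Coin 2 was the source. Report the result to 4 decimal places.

Tabulate prior·likelihood by source: [1] prior 0.333333, lik 0.56, product 0.1867; [2] prior 0.333333, lik 0.15, product 0.05000; [3] prior 0.333333, lik 0.57, product 0.1900.
Normalizing constant = 0.42667; the posterior for Coin 2 is its product over the sum, 0.05000/0.42667 = 0.1172.

Posterior probability ≈ 0.1172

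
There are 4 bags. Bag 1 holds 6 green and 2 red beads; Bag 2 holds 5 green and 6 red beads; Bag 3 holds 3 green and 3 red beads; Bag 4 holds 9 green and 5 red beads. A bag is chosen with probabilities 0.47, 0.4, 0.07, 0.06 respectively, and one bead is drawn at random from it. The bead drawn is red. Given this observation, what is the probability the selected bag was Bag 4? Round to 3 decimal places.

Posterior probability ≈ 0.055

Tabulate prior·likelihood by source: [1] prior 0.47, lik 0.25, product 0.1175; [2] prior 0.4, lik 0.5455, product 0.2182; [3] prior 0.07, lik 0.5, product 0.03500; [4] prior 0.06, lik 0.3571, product 0.02143.
Normalizing constant = 0.39211; the posterior for Bag 4 is its product over the sum, 0.02143/0.39211 = 0.055.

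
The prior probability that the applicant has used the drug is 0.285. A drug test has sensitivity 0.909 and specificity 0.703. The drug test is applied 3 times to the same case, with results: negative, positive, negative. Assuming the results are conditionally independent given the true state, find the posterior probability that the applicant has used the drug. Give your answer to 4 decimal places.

With H the event that the applicant has used the drug, the joint likelihood of the observed sequence is P(data|H) = 0.091·0.909·0.091 = 0.0075274 and P(data|¬H) = 0.703·0.297·0.703 = 0.14678.
Bayes: P(H|data) = 0.285·0.0075274 / (0.285·0.0075274 + 0.715·0.14678) = 0.0021453/0.10709 = 0.0200.

Posterior P(H) ≈ 0.0200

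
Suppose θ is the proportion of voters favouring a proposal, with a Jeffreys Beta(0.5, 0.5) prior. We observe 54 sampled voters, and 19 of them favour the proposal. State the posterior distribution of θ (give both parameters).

Posterior: Beta(19.5, 35.5)

Observing 19 successes and 35 failures updates Beta(0.5, 0.5) by adding the success and failure counts to the two shape parameters: α = 0.5+19 = 19.5, β = 0.5+35 = 35.5.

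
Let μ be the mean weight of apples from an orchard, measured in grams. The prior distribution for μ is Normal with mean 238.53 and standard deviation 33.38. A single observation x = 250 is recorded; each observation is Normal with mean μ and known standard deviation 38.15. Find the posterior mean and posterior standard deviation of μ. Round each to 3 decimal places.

Prior precision 1/τ₀² = 1/33.38² = 0.00089749; data precision n/σ² = 1/38.15² = 0.00068709.
Posterior precision = 0.00089749 + 0.00068709 = 0.00158457, giving posterior SD = 1/√0.00158457 = 25.121.
Posterior mean = (0.00089749·238.53 + 0.00068709·250) / 0.00158457 = 243.504.

Posterior mean ≈ 243.504; posterior SD ≈ 25.121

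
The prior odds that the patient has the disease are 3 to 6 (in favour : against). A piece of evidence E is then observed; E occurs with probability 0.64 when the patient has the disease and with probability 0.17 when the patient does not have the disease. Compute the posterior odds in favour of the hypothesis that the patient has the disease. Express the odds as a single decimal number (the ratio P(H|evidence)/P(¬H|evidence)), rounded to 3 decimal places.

Prior odds = 3/6 = 0.50000. In log-odds, ln(0.50000) = -0.69315.
Add log likelihood ratio: ln(3.7647) = 1.3257.
Posterior log-odds = 0.63252, so posterior odds = exp(0.63252) = 1.8824.

Posterior odds ≈ 1.882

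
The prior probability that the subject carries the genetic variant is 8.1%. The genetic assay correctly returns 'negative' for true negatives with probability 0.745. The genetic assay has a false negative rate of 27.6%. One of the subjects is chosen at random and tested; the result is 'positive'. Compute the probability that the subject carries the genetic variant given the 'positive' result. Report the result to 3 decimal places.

P(H | E) ≈ 0.200

Write H for 'the subject carries the genetic variant'. Prior odds H:¬H = 0.081/0.919 = 0.088139. For the 'positive' outcome, the likelihood ratio is 0.724/0.255 = 2.8392.
Posterior odds = 0.088139 × 2.8392 = 0.25025, so P(H|E) = 0.25025/(1+0.25025) = 0.200.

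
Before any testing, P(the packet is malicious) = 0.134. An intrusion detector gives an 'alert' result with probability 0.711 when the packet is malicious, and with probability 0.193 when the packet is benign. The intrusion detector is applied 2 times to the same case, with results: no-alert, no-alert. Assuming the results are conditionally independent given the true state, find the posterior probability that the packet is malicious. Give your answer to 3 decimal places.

Let H be the event that the packet is malicious; start with P(H) = 0.134. P('alert'|H) = 0.711, P('alert'|¬H) = 0.193.
Update on result 1 ('no-alert'): P(H) ← 0.289·0.1340 / (0.289·0.1340 + 0.807·0.8660) = 0.038726/0.73759 = 0.0525.
Update on result 2 ('no-alert'): P(H) ← 0.289·0.0525 / (0.289·0.0525 + 0.807·0.9475) = 0.015174/0.77980 = 0.0195.

Posterior P(H) ≈ 0.019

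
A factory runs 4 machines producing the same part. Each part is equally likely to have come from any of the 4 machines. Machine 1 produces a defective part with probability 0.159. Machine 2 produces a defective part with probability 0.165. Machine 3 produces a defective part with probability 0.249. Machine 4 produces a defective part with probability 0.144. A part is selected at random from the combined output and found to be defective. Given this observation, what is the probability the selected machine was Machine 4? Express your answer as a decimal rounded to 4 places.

Posterior probability ≈ 0.2008

Tabulate prior·likelihood by source: [1] prior 0.25, lik 0.159, product 0.03975; [2] prior 0.25, lik 0.165, product 0.04125; [3] prior 0.25, lik 0.249, product 0.06225; [4] prior 0.25, lik 0.144, product 0.03600.
Normalizing constant = 0.17925; the posterior for Machine 4 is its product over the sum, 0.03600/0.17925 = 0.2008.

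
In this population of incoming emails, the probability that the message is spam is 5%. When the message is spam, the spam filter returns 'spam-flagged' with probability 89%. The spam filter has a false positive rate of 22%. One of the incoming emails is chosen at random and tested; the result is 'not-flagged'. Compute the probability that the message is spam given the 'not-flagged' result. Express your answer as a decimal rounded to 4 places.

Write H for 'the message is spam'. Prior odds H:¬H = 0.05/0.95 = 0.052632. For the 'not-flagged' outcome, the likelihood ratio is 0.11/0.78 = 0.14103.
Posterior odds = 0.052632 × 0.14103 = 0.0074224, so P(H|E) = 0.0074224/(1+0.0074224) = 0.0074.

P(H | E) ≈ 0.0074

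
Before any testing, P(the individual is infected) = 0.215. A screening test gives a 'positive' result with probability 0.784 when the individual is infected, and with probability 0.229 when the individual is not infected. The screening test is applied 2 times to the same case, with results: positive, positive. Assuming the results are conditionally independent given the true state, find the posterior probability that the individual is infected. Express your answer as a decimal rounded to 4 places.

Posterior P(H) ≈ 0.7625

With H the event that the individual is infected, the joint likelihood of the observed sequence is P(data|H) = 0.784·0.784 = 0.61466 and P(data|¬H) = 0.229·0.229 = 0.052441.
Bayes: P(H|data) = 0.215·0.61466 / (0.215·0.61466 + 0.785·0.052441) = 0.13215/0.17332 = 0.7625.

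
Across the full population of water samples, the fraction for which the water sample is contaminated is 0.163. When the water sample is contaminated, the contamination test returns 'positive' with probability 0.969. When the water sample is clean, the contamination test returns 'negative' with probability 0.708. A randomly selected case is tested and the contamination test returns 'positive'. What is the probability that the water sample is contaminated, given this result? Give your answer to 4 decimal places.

P(H | E) ≈ 0.3926

Write H for 'the water sample is contaminated'. Prior odds H:¬H = 0.163/0.837 = 0.19474. For the 'positive' outcome, the likelihood ratio is 0.969/0.292 = 3.3185.
Posterior odds = 0.19474 × 3.3185 = 0.64625, so P(H|E) = 0.64625/(1+0.64625) = 0.3926.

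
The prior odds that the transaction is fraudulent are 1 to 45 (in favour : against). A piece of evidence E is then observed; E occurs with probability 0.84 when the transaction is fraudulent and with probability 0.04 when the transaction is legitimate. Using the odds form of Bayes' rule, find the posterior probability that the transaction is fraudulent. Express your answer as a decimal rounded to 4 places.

Posterior probability ≈ 0.3182

Prior odds = 1/45 = 0.022222.
Likelihood ratio for E = 0.84/0.04 = 21.000.
Posterior odds = prior odds × LR = 0.46667.
Posterior probability = odds/(1+odds) = 0.46667/1.4667 = 0.3182.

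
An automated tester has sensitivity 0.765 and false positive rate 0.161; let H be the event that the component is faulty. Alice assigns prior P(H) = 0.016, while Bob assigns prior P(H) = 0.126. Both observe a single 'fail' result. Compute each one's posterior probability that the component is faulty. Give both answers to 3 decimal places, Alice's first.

Alice: 0.072; Bob: 0.407

P('+'|H) = 0.765, P('+'|¬H) = 0.161.
Alice: numerator 0.765·0.016 = 0.012240; evidence = 0.012240+0.161·0.984 = 0.17066; posterior = 0.072.
Bob: numerator 0.765·0.126 = 0.096390; evidence = 0.096390+0.161·0.874 = 0.23710; posterior = 0.407.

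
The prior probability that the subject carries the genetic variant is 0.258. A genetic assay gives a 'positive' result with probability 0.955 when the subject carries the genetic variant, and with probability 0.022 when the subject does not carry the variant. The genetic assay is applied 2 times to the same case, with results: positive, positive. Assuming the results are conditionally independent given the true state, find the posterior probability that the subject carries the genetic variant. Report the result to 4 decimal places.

Posterior P(H) ≈ 0.9985

Let H be the event that the subject carries the genetic variant; start with P(H) = 0.258. P('positive'|H) = 0.955, P('positive'|¬H) = 0.022.
Update on result 1 ('positive'): P(H) ← 0.955·0.2580 / (0.955·0.2580 + 0.022·0.7420) = 0.24639/0.26271 = 0.9379.
Update on result 2 ('positive'): P(H) ← 0.955·0.9379 / (0.955·0.9379 + 0.022·0.0621) = 0.89566/0.89703 = 0.9985.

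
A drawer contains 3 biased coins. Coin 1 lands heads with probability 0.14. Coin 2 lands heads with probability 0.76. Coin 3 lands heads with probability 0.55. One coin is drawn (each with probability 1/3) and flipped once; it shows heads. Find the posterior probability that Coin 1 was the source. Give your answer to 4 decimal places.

Posterior probability ≈ 0.0966

Tabulate prior·likelihood by source: [1] prior 0.333333, lik 0.14, product 0.04667; [2] prior 0.333333, lik 0.76, product 0.2533; [3] prior 0.333333, lik 0.55, product 0.1833.
Normalizing constant = 0.48333; the posterior for Coin 1 is its product over the sum, 0.04667/0.48333 = 0.0966.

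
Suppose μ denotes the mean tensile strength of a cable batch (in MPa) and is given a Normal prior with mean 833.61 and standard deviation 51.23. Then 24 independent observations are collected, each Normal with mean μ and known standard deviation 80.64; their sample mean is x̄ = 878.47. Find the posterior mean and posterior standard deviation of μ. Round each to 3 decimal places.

Prior precision 1/τ₀² = 1/51.23² = 0.00038102; data precision n/σ² = 24/80.64² = 0.00369071.
Posterior precision = 0.00038102 + 0.00369071 = 0.00407174, giving posterior SD = 1/√0.00407174 = 15.671.
Posterior mean = (0.00038102·833.61 + 0.00369071·878.47) / 0.00407174 = 874.272.

Posterior mean ≈ 874.272; posterior SD ≈ 15.671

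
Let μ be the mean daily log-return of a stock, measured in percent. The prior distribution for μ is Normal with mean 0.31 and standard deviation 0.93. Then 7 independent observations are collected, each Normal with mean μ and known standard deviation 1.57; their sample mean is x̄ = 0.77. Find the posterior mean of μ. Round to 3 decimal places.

Posterior mean ≈ 0.637

Prior precision 1/τ₀² = 1/0.93² = 1.15620; data precision n/σ² = 7/1.57² = 2.83987.
Posterior precision = 1.15620 + 2.83987 = 3.99607.
Posterior mean = (1.15620·0.31 + 2.83987·0.77) / 3.99607 = 0.637.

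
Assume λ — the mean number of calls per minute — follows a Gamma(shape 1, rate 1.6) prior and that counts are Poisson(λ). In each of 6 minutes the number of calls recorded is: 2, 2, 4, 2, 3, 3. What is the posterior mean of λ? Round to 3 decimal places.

Posterior mean ≈ 2.237

The Poisson likelihood adds the total count to the shape and the number of exposure periods to the rate. Here ∑xᵢ = 16 and n = 6, so shape 1→17 and rate 1.6→7.6.
E[λ | data] = 17/7.6 = 2.237.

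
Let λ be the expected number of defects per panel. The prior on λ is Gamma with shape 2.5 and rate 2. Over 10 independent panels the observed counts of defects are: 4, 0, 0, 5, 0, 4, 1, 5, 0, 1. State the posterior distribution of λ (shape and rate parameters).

Total count ∑xᵢ = 20 over n = 10 panels.
Gamma is conjugate to the Poisson likelihood: posterior is Gamma(shape = 2.5+20 = 22.5, rate = 2+10 = 12).

Posterior: Gamma(shape=22.5, rate=12)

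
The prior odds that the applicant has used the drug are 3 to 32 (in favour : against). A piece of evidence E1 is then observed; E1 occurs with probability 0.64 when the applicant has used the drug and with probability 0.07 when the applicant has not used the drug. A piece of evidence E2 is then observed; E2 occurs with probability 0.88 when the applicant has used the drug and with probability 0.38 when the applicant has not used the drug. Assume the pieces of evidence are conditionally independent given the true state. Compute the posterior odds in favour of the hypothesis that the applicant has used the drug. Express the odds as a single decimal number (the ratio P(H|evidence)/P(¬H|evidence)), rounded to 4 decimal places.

Posterior odds ≈ 1.9850

Prior odds = 3/32 = 0.093750.
Likelihood ratio for E1 = 0.64/0.07 = 9.1429.
Likelihood ratio for E2 = 0.88/0.38 = 2.3158.
Posterior odds = prior odds × LR₁ × LR₂ = 1.9850.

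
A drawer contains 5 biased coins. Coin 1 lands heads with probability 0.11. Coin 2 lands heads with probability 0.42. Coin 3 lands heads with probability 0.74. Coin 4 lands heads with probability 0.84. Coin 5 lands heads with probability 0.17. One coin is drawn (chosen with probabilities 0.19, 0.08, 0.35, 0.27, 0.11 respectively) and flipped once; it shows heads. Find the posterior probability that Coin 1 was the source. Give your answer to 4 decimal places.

Posterior probability ≈ 0.0374

P(heads|C1) = 0.11; P(heads|C2) = 0.42; P(heads|C3) = 0.74; P(heads|C4) = 0.84; P(heads|C5) = 0.17.
Prior × likelihood for each source: 0.19·0.11=0.02090, 0.08·0.42=0.03360, 0.35·0.74=0.2590, 0.27·0.84=0.2268, 0.11·0.17=0.01870. Summing gives P(heads) = 0.55900.
P(Coin 1 | heads) = 0.02090 / 0.55900 = 0.0374.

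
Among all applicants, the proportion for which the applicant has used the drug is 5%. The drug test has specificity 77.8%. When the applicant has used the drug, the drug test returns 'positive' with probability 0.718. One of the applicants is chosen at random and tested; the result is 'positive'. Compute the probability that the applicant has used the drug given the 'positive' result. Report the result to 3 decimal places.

P(H | E) ≈ 0.145

Let H be the event that the applicant has used the drug. P(H) = 0.05, so P(¬H) = 0.95. With E the 'positive' result, P(E|H) = 0.718 and P(E|¬H) = 0.222.
P(E) = 0.718·0.05 + 0.222·0.95 = 0.035900 + 0.21090 = 0.24680.
By Bayes' theorem, P(H|E) = 0.035900 / 0.24680 = 0.145.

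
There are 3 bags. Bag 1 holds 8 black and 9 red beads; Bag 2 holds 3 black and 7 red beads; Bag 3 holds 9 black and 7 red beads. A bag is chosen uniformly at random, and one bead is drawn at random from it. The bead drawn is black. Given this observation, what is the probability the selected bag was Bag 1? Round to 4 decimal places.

Posterior probability ≈ 0.3530

P(black|Bag 1) = 0.4706; P(black|Bag 2) = 0.3; P(black|Bag 3) = 0.5625.
Prior × likelihood for each source: 0.333333·0.4706=0.1569, 0.333333·0.3=0.1000, 0.333333·0.5625=0.1875. Summing gives P(black) = 0.44436.
P(Bag 1 | black) = 0.1569 / 0.44436 = 0.3530.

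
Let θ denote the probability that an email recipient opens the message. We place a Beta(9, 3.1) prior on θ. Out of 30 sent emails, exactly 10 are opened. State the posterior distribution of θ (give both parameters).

The binomial likelihood is conjugate to the Beta prior: with 10 successes and 20 failures, the posterior is Beta(9+10, 3.1+20) = Beta(19, 23.1).

Posterior: Beta(19, 23.1)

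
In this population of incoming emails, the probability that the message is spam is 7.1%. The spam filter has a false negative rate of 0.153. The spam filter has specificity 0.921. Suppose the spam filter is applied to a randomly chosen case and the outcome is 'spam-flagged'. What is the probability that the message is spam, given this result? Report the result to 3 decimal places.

P(H | E) ≈ 0.450

Let H be the event that the message is spam. P(H) = 0.071, so P(¬H) = 0.929. With E the 'spam-flagged' result, P(E|H) = 0.847 and P(E|¬H) = 0.079.
P(E) = 0.847·0.071 + 0.079·0.929 = 0.060137 + 0.073391 = 0.13353.
By Bayes' theorem, P(H|E) = 0.060137 / 0.13353 = 0.450.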